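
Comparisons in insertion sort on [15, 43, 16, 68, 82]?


Algorithm: insertion sort
Input: [15, 43, 16, 68, 82]
Sorted: [15, 16, 43, 68, 82]

5


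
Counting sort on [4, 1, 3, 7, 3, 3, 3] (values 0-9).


Input: [4, 1, 3, 7, 3, 3, 3]
Counts: [0, 1, 0, 4, 1, 0, 0, 1, 0, 0]

Sorted: [1, 3, 3, 3, 3, 4, 7]


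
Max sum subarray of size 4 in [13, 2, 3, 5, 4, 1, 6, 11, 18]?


[0:4]: 23
[1:5]: 14
[2:6]: 13
[3:7]: 16
[4:8]: 22
[5:9]: 36

Max: 36 at [5:9]


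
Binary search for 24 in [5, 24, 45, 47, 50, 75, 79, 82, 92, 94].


Step 1: lo=0, hi=9, mid=4, val=50
Step 2: lo=0, hi=3, mid=1, val=24

Found at index 1


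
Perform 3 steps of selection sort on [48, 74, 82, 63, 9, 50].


Initial: [48, 74, 82, 63, 9, 50]
Step 1: min=9 at 4
  Swap: [9, 74, 82, 63, 48, 50]
Step 2: min=48 at 4
  Swap: [9, 48, 82, 63, 74, 50]
Step 3: min=50 at 5
  Swap: [9, 48, 50, 63, 74, 82]

After 3 steps: [9, 48, 50, 63, 74, 82]


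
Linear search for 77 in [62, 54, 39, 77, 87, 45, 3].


i=0: 62!=77
i=1: 54!=77
i=2: 39!=77
i=3: 77==77 found!

Found at 3, 4 comps


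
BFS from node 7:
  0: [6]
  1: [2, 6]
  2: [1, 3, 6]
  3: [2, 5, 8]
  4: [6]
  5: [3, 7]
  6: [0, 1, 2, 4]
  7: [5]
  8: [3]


Visit 7, enqueue [5]
Visit 5, enqueue [3]
Visit 3, enqueue [2, 8]
Visit 2, enqueue [1, 6]
Visit 8, enqueue []
Visit 1, enqueue []
Visit 6, enqueue [0, 4]
Visit 0, enqueue []
Visit 4, enqueue []

BFS order: [7, 5, 3, 2, 8, 1, 6, 0, 4]


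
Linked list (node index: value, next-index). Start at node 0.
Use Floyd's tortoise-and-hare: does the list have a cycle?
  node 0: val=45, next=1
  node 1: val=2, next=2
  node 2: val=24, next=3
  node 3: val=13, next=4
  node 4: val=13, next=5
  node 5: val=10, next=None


Floyd's tortoise (slow, +1) and hare (fast, +2):
  init: slow=0, fast=0
  step 1: slow=1, fast=2
  step 2: slow=2, fast=4
  step 3: fast 4->5->None, no cycle

Cycle: no


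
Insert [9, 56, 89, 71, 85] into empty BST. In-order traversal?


Insert 9: root
Insert 56: R from 9
Insert 89: R from 9 -> R from 56
Insert 71: R from 9 -> R from 56 -> L from 89
Insert 85: R from 9 -> R from 56 -> L from 89 -> R from 71

In-order: [9, 56, 71, 85, 89]


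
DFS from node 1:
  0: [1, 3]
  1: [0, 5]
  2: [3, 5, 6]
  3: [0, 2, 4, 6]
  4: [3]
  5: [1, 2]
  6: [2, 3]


Visit 1, push [5, 0]
Visit 0, push [3]
Visit 3, push [6, 4, 2]
Visit 2, push [6, 5]
Visit 5, push []
Visit 6, push []
Visit 4, push []

DFS order: [1, 0, 3, 2, 5, 6, 4]


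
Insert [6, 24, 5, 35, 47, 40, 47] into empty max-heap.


Insert 6: [6]
Insert 24: [24, 6]
Insert 5: [24, 6, 5]
Insert 35: [35, 24, 5, 6]
Insert 47: [47, 35, 5, 6, 24]
Insert 40: [47, 35, 40, 6, 24, 5]
Insert 47: [47, 35, 47, 6, 24, 5, 40]

Final heap: [47, 35, 47, 6, 24, 5, 40]


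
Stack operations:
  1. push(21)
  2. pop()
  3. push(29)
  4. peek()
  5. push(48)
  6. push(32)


push(21) -> [21]
pop()->21, []
push(29) -> [29]
peek()->29
push(48) -> [29, 48]
push(32) -> [29, 48, 32]

Final stack: [29, 48, 32]


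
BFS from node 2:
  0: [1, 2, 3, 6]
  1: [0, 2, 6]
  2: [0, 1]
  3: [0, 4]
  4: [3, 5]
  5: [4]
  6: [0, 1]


Visit 2, enqueue [0, 1]
Visit 0, enqueue [3, 6]
Visit 1, enqueue []
Visit 3, enqueue [4]
Visit 6, enqueue []
Visit 4, enqueue [5]
Visit 5, enqueue []

BFS order: [2, 0, 1, 3, 6, 4, 5]


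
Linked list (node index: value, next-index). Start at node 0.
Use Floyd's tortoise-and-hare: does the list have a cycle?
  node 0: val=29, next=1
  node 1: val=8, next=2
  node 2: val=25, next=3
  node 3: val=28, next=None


Floyd's tortoise (slow, +1) and hare (fast, +2):
  init: slow=0, fast=0
  step 1: slow=1, fast=2
  step 2: fast 2->3->None, no cycle

Cycle: no


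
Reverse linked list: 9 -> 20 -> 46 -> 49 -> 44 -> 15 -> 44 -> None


Step 1: curr=9, set curr.next=prev(None) | reversed so far: 9
Step 2: curr=20, set curr.next=prev(9) | reversed so far: 20 -> 9
Step 3: curr=46, set curr.next=prev(20) | reversed so far: 46 -> 20 -> 9
Step 4: curr=49, set curr.next=prev(46) | reversed so far: 49 -> 46 -> 20 -> 9
Step 5: curr=44, set curr.next=prev(49) | reversed so far: 44 -> 49 -> 46 -> 20 -> 9
Step 6: curr=15, set curr.next=prev(44) | reversed so far: 15 -> 44 -> 49 -> 46 -> 20 -> 9
Step 7: curr=44, set curr.next=prev(15) | reversed so far: 44 -> 15 -> 44 -> 49 -> 46 -> 20 -> 9

44 -> 15 -> 44 -> 49 -> 46 -> 20 -> 9 -> None


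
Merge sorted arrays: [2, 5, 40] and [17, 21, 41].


Take 2 from A
Take 5 from A
Take 17 from B
Take 21 from B
Take 40 from A

Merged: [2, 5, 17, 21, 40, 41]


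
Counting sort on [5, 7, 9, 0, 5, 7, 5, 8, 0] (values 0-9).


Input: [5, 7, 9, 0, 5, 7, 5, 8, 0]
Counts: [2, 0, 0, 0, 0, 3, 0, 2, 1, 1]

Sorted: [0, 0, 5, 5, 5, 7, 7, 8, 9]


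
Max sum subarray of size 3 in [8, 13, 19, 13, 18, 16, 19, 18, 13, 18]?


[0:3]: 40
[1:4]: 45
[2:5]: 50
[3:6]: 47
[4:7]: 53
[5:8]: 53
[6:9]: 50
[7:10]: 49

Max: 53 at [4:7]


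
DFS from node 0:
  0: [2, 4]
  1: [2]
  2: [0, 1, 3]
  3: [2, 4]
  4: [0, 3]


Visit 0, push [4, 2]
Visit 2, push [3, 1]
Visit 1, push []
Visit 3, push [4]
Visit 4, push []

DFS order: [0, 2, 1, 3, 4]


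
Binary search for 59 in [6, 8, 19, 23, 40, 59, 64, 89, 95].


Step 1: lo=0, hi=8, mid=4, val=40
Step 2: lo=5, hi=8, mid=6, val=64
Step 3: lo=5, hi=5, mid=5, val=59

Found at index 5


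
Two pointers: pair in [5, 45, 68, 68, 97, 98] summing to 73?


lo=0(5)+hi=5(98)=103
lo=0(5)+hi=4(97)=102
lo=0(5)+hi=3(68)=73

Yes: 5+68=73


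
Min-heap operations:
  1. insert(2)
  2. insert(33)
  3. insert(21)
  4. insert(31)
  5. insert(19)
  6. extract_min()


insert(2) -> [2]
insert(33) -> [2, 33]
insert(21) -> [2, 33, 21]
insert(31) -> [2, 31, 21, 33]
insert(19) -> [2, 19, 21, 33, 31]
extract_min()->2, [19, 31, 21, 33]

Final heap: [19, 31, 21, 33]


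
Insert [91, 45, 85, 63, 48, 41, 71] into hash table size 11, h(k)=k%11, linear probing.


Insert 91: h=3 -> slot 3
Insert 45: h=1 -> slot 1
Insert 85: h=8 -> slot 8
Insert 63: h=8, 1 probes -> slot 9
Insert 48: h=4 -> slot 4
Insert 41: h=8, 2 probes -> slot 10
Insert 71: h=5 -> slot 5

Table: [None, 45, None, 91, 48, 71, None, None, 85, 63, 41]


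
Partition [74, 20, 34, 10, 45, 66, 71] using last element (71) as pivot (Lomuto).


Pivot: 71
  20 <= 71: swap -> [20, 74, 34, 10, 45, 66, 71]
  34 <= 71: swap -> [20, 34, 74, 10, 45, 66, 71]
  10 <= 71: swap -> [20, 34, 10, 74, 45, 66, 71]
  45 <= 71: swap -> [20, 34, 10, 45, 74, 66, 71]
  66 <= 71: swap -> [20, 34, 10, 45, 66, 74, 71]
Place pivot at 5: [20, 34, 10, 45, 66, 71, 74]

Partitioned: [20, 34, 10, 45, 66, 71, 74]


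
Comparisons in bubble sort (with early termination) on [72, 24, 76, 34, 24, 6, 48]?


Algorithm: bubble sort (with early termination)
Input: [72, 24, 76, 34, 24, 6, 48]
Sorted: [6, 24, 24, 34, 48, 72, 76]

21


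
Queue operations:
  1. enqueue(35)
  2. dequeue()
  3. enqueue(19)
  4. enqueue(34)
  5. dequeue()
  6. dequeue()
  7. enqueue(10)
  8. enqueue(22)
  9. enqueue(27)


enqueue(35) -> [35]
dequeue()->35, []
enqueue(19) -> [19]
enqueue(34) -> [19, 34]
dequeue()->19, [34]
dequeue()->34, []
enqueue(10) -> [10]
enqueue(22) -> [10, 22]
enqueue(27) -> [10, 22, 27]

Final queue: [10, 22, 27]


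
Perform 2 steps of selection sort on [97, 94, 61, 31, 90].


Initial: [97, 94, 61, 31, 90]
Step 1: min=31 at 3
  Swap: [31, 94, 61, 97, 90]
Step 2: min=61 at 2
  Swap: [31, 61, 94, 97, 90]

After 2 steps: [31, 61, 94, 97, 90]


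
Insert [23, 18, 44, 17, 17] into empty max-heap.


Insert 23: [23]
Insert 18: [23, 18]
Insert 44: [44, 18, 23]
Insert 17: [44, 18, 23, 17]
Insert 17: [44, 18, 23, 17, 17]

Final heap: [44, 18, 23, 17, 17]


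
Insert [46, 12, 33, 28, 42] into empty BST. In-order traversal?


Insert 46: root
Insert 12: L from 46
Insert 33: L from 46 -> R from 12
Insert 28: L from 46 -> R from 12 -> L from 33
Insert 42: L from 46 -> R from 12 -> R from 33

In-order: [12, 28, 33, 42, 46]


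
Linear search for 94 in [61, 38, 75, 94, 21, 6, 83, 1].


i=0: 61!=94
i=1: 38!=94
i=2: 75!=94
i=3: 94==94 found!

Found at 3, 4 comps


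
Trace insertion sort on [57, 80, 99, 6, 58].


Initial: [57, 80, 99, 6, 58]
Insert 80: [57, 80, 99, 6, 58]
Insert 99: [57, 80, 99, 6, 58]
Insert 6: [6, 57, 80, 99, 58]
Insert 58: [6, 57, 58, 80, 99]

Sorted: [6, 57, 58, 80, 99]


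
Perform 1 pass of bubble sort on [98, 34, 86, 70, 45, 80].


Initial: [98, 34, 86, 70, 45, 80]
Pass 1: [34, 86, 70, 45, 80, 98] (5 swaps)

After 1 pass: [34, 86, 70, 45, 80, 98]


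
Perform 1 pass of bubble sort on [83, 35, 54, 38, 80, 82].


Initial: [83, 35, 54, 38, 80, 82]
Pass 1: [35, 54, 38, 80, 82, 83] (5 swaps)

After 1 pass: [35, 54, 38, 80, 82, 83]


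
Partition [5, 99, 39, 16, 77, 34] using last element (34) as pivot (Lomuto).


Pivot: 34
  5 <= 34: advance i (no swap)
  16 <= 34: swap -> [5, 16, 39, 99, 77, 34]
Place pivot at 2: [5, 16, 34, 99, 77, 39]

Partitioned: [5, 16, 34, 99, 77, 39]


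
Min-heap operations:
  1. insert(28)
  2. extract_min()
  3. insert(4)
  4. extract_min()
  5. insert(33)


insert(28) -> [28]
extract_min()->28, []
insert(4) -> [4]
extract_min()->4, []
insert(33) -> [33]

Final heap: [33]


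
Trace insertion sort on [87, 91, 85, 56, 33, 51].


Initial: [87, 91, 85, 56, 33, 51]
Insert 91: [87, 91, 85, 56, 33, 51]
Insert 85: [85, 87, 91, 56, 33, 51]
Insert 56: [56, 85, 87, 91, 33, 51]
Insert 33: [33, 56, 85, 87, 91, 51]
Insert 51: [33, 51, 56, 85, 87, 91]

Sorted: [33, 51, 56, 85, 87, 91]


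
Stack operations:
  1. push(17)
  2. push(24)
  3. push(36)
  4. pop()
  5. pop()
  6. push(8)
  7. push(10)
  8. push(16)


push(17) -> [17]
push(24) -> [17, 24]
push(36) -> [17, 24, 36]
pop()->36, [17, 24]
pop()->24, [17]
push(8) -> [17, 8]
push(10) -> [17, 8, 10]
push(16) -> [17, 8, 10, 16]

Final stack: [17, 8, 10, 16]


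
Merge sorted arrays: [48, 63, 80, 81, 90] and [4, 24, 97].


Take 4 from B
Take 24 from B
Take 48 from A
Take 63 from A
Take 80 from A
Take 81 from A
Take 90 from A

Merged: [4, 24, 48, 63, 80, 81, 90, 97]


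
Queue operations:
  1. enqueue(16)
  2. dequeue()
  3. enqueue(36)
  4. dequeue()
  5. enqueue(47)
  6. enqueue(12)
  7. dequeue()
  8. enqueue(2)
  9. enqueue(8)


enqueue(16) -> [16]
dequeue()->16, []
enqueue(36) -> [36]
dequeue()->36, []
enqueue(47) -> [47]
enqueue(12) -> [47, 12]
dequeue()->47, [12]
enqueue(2) -> [12, 2]
enqueue(8) -> [12, 2, 8]

Final queue: [12, 2, 8]


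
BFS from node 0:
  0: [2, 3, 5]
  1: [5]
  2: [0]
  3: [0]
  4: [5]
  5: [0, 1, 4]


Visit 0, enqueue [2, 3, 5]
Visit 2, enqueue []
Visit 3, enqueue []
Visit 5, enqueue [1, 4]
Visit 1, enqueue []
Visit 4, enqueue []

BFS order: [0, 2, 3, 5, 1, 4]


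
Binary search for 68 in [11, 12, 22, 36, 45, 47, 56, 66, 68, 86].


Step 1: lo=0, hi=9, mid=4, val=45
Step 2: lo=5, hi=9, mid=7, val=66
Step 3: lo=8, hi=9, mid=8, val=68

Found at index 8


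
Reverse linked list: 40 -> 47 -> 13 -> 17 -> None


Step 1: curr=40, set curr.next=prev(None) | reversed so far: 40
Step 2: curr=47, set curr.next=prev(40) | reversed so far: 47 -> 40
Step 3: curr=13, set curr.next=prev(47) | reversed so far: 13 -> 47 -> 40
Step 4: curr=17, set curr.next=prev(13) | reversed so far: 17 -> 13 -> 47 -> 40

17 -> 13 -> 47 -> 40 -> None


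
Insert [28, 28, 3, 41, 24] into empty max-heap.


Insert 28: [28]
Insert 28: [28, 28]
Insert 3: [28, 28, 3]
Insert 41: [41, 28, 3, 28]
Insert 24: [41, 28, 3, 28, 24]

Final heap: [41, 28, 3, 28, 24]


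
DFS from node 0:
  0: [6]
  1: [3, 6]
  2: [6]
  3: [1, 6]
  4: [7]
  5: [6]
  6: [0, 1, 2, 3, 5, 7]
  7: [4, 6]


Visit 0, push [6]
Visit 6, push [7, 5, 3, 2, 1]
Visit 1, push [3]
Visit 3, push []
Visit 2, push []
Visit 5, push []
Visit 7, push [4]
Visit 4, push []

DFS order: [0, 6, 1, 3, 2, 5, 7, 4]


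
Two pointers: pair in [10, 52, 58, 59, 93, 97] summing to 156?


lo=0(10)+hi=5(97)=107
lo=1(52)+hi=5(97)=149
lo=2(58)+hi=5(97)=155
lo=3(59)+hi=5(97)=156

Yes: 59+97=156


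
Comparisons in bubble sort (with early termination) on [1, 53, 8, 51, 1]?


Algorithm: bubble sort (with early termination)
Input: [1, 53, 8, 51, 1]
Sorted: [1, 1, 8, 51, 53]

10


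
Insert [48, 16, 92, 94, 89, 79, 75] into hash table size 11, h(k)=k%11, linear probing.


Insert 48: h=4 -> slot 4
Insert 16: h=5 -> slot 5
Insert 92: h=4, 2 probes -> slot 6
Insert 94: h=6, 1 probes -> slot 7
Insert 89: h=1 -> slot 1
Insert 79: h=2 -> slot 2
Insert 75: h=9 -> slot 9

Table: [None, 89, 79, None, 48, 16, 92, 94, None, 75, None]


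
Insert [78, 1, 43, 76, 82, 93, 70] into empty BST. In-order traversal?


Insert 78: root
Insert 1: L from 78
Insert 43: L from 78 -> R from 1
Insert 76: L from 78 -> R from 1 -> R from 43
Insert 82: R from 78
Insert 93: R from 78 -> R from 82
Insert 70: L from 78 -> R from 1 -> R from 43 -> L from 76

In-order: [1, 43, 70, 76, 78, 82, 93]


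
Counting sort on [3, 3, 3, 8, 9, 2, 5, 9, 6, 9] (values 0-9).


Input: [3, 3, 3, 8, 9, 2, 5, 9, 6, 9]
Counts: [0, 0, 1, 3, 0, 1, 1, 0, 1, 3]

Sorted: [2, 3, 3, 3, 5, 6, 8, 9, 9, 9]


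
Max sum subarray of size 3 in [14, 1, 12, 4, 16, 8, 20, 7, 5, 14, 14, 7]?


[0:3]: 27
[1:4]: 17
[2:5]: 32
[3:6]: 28
[4:7]: 44
[5:8]: 35
[6:9]: 32
[7:10]: 26
[8:11]: 33
[9:12]: 35

Max: 44 at [4:7]


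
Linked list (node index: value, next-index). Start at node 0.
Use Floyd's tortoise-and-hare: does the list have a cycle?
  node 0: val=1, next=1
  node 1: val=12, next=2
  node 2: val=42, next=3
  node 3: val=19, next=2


Floyd's tortoise (slow, +1) and hare (fast, +2):
  init: slow=0, fast=0
  step 1: slow=1, fast=2
  step 2: slow=2, fast=2
  slow == fast at node 2: cycle detected

Cycle: yes


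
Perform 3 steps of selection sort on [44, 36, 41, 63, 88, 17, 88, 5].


Initial: [44, 36, 41, 63, 88, 17, 88, 5]
Step 1: min=5 at 7
  Swap: [5, 36, 41, 63, 88, 17, 88, 44]
Step 2: min=17 at 5
  Swap: [5, 17, 41, 63, 88, 36, 88, 44]
Step 3: min=36 at 5
  Swap: [5, 17, 36, 63, 88, 41, 88, 44]

After 3 steps: [5, 17, 36, 63, 88, 41, 88, 44]


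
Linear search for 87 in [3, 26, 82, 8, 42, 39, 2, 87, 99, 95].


i=0: 3!=87
i=1: 26!=87
i=2: 82!=87
i=3: 8!=87
i=4: 42!=87
i=5: 39!=87
i=6: 2!=87
i=7: 87==87 found!

Found at 7, 8 comps


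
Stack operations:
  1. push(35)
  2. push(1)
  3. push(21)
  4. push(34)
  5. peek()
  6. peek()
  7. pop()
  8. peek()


push(35) -> [35]
push(1) -> [35, 1]
push(21) -> [35, 1, 21]
push(34) -> [35, 1, 21, 34]
peek()->34
peek()->34
pop()->34, [35, 1, 21]
peek()->21

Final stack: [35, 1, 21]


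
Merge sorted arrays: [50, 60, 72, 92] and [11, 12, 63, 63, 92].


Take 11 from B
Take 12 from B
Take 50 from A
Take 60 from A
Take 63 from B
Take 63 from B
Take 72 from A
Take 92 from A

Merged: [11, 12, 50, 60, 63, 63, 72, 92, 92]


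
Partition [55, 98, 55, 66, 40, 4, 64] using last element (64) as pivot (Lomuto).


Pivot: 64
  55 <= 64: advance i (no swap)
  55 <= 64: swap -> [55, 55, 98, 66, 40, 4, 64]
  40 <= 64: swap -> [55, 55, 40, 66, 98, 4, 64]
  4 <= 64: swap -> [55, 55, 40, 4, 98, 66, 64]
Place pivot at 4: [55, 55, 40, 4, 64, 66, 98]

Partitioned: [55, 55, 40, 4, 64, 66, 98]


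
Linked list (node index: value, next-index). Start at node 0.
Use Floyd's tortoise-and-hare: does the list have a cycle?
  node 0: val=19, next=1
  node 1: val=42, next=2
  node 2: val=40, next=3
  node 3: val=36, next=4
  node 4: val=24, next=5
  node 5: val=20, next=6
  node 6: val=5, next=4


Floyd's tortoise (slow, +1) and hare (fast, +2):
  init: slow=0, fast=0
  step 1: slow=1, fast=2
  step 2: slow=2, fast=4
  step 3: slow=3, fast=6
  step 4: slow=4, fast=5
  step 5: slow=5, fast=4
  step 6: slow=6, fast=6
  slow == fast at node 6: cycle detected

Cycle: yes


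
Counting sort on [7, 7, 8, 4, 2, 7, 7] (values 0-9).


Input: [7, 7, 8, 4, 2, 7, 7]
Counts: [0, 0, 1, 0, 1, 0, 0, 4, 1, 0]

Sorted: [2, 4, 7, 7, 7, 7, 8]


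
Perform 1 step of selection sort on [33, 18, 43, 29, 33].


Initial: [33, 18, 43, 29, 33]
Step 1: min=18 at 1
  Swap: [18, 33, 43, 29, 33]

After 1 step: [18, 33, 43, 29, 33]


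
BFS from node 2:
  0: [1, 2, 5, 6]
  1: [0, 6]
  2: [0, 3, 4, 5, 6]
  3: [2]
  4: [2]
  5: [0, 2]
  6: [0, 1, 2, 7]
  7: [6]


Visit 2, enqueue [0, 3, 4, 5, 6]
Visit 0, enqueue [1]
Visit 3, enqueue []
Visit 4, enqueue []
Visit 5, enqueue []
Visit 6, enqueue [7]
Visit 1, enqueue []
Visit 7, enqueue []

BFS order: [2, 0, 3, 4, 5, 6, 1, 7]


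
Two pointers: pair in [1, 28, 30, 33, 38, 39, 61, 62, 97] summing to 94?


lo=0(1)+hi=8(97)=98
lo=0(1)+hi=7(62)=63
lo=1(28)+hi=7(62)=90
lo=2(30)+hi=7(62)=92
lo=3(33)+hi=7(62)=95
lo=3(33)+hi=6(61)=94

Yes: 33+61=94


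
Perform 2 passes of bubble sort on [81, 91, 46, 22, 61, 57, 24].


Initial: [81, 91, 46, 22, 61, 57, 24]
Pass 1: [81, 46, 22, 61, 57, 24, 91] (5 swaps)
Pass 2: [46, 22, 61, 57, 24, 81, 91] (5 swaps)

After 2 passes: [46, 22, 61, 57, 24, 81, 91]


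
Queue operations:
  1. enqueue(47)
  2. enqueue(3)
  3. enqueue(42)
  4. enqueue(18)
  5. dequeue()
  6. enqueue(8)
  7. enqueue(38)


enqueue(47) -> [47]
enqueue(3) -> [47, 3]
enqueue(42) -> [47, 3, 42]
enqueue(18) -> [47, 3, 42, 18]
dequeue()->47, [3, 42, 18]
enqueue(8) -> [3, 42, 18, 8]
enqueue(38) -> [3, 42, 18, 8, 38]

Final queue: [3, 42, 18, 8, 38]


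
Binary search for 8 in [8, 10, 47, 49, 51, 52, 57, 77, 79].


Step 1: lo=0, hi=8, mid=4, val=51
Step 2: lo=0, hi=3, mid=1, val=10
Step 3: lo=0, hi=0, mid=0, val=8

Found at index 0


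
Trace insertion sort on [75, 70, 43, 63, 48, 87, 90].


Initial: [75, 70, 43, 63, 48, 87, 90]
Insert 70: [70, 75, 43, 63, 48, 87, 90]
Insert 43: [43, 70, 75, 63, 48, 87, 90]
Insert 63: [43, 63, 70, 75, 48, 87, 90]
Insert 48: [43, 48, 63, 70, 75, 87, 90]
Insert 87: [43, 48, 63, 70, 75, 87, 90]
Insert 90: [43, 48, 63, 70, 75, 87, 90]

Sorted: [43, 48, 63, 70, 75, 87, 90]


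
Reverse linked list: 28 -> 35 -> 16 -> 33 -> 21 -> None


Step 1: curr=28, set curr.next=prev(None) | reversed so far: 28
Step 2: curr=35, set curr.next=prev(28) | reversed so far: 35 -> 28
Step 3: curr=16, set curr.next=prev(35) | reversed so far: 16 -> 35 -> 28
Step 4: curr=33, set curr.next=prev(16) | reversed so far: 33 -> 16 -> 35 -> 28
Step 5: curr=21, set curr.next=prev(33) | reversed so far: 21 -> 33 -> 16 -> 35 -> 28

21 -> 33 -> 16 -> 35 -> 28 -> None


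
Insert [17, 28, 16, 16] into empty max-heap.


Insert 17: [17]
Insert 28: [28, 17]
Insert 16: [28, 17, 16]
Insert 16: [28, 17, 16, 16]

Final heap: [28, 17, 16, 16]


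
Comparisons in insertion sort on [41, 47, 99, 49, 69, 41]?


Algorithm: insertion sort
Input: [41, 47, 99, 49, 69, 41]
Sorted: [41, 41, 47, 49, 69, 99]

11


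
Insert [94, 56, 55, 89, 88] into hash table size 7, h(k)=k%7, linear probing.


Insert 94: h=3 -> slot 3
Insert 56: h=0 -> slot 0
Insert 55: h=6 -> slot 6
Insert 89: h=5 -> slot 5
Insert 88: h=4 -> slot 4

Table: [56, None, None, 94, 88, 89, 55]


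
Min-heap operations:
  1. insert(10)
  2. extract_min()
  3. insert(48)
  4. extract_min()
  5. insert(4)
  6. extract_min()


insert(10) -> [10]
extract_min()->10, []
insert(48) -> [48]
extract_min()->48, []
insert(4) -> [4]
extract_min()->4, []

Final heap: []


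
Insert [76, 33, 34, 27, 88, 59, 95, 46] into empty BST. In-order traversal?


Insert 76: root
Insert 33: L from 76
Insert 34: L from 76 -> R from 33
Insert 27: L from 76 -> L from 33
Insert 88: R from 76
Insert 59: L from 76 -> R from 33 -> R from 34
Insert 95: R from 76 -> R from 88
Insert 46: L from 76 -> R from 33 -> R from 34 -> L from 59

In-order: [27, 33, 34, 46, 59, 76, 88, 95]


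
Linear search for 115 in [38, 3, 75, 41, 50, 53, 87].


i=0: 38!=115
i=1: 3!=115
i=2: 75!=115
i=3: 41!=115
i=4: 50!=115
i=5: 53!=115
i=6: 87!=115

Not found, 7 comps


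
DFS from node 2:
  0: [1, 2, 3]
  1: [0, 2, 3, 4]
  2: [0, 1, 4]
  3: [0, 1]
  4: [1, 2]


Visit 2, push [4, 1, 0]
Visit 0, push [3, 1]
Visit 1, push [4, 3]
Visit 3, push []
Visit 4, push []

DFS order: [2, 0, 1, 3, 4]


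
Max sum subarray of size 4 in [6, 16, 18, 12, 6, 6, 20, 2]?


[0:4]: 52
[1:5]: 52
[2:6]: 42
[3:7]: 44
[4:8]: 34

Max: 52 at [0:4]


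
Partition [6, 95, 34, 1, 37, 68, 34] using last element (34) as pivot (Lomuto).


Pivot: 34
  6 <= 34: advance i (no swap)
  34 <= 34: swap -> [6, 34, 95, 1, 37, 68, 34]
  1 <= 34: swap -> [6, 34, 1, 95, 37, 68, 34]
Place pivot at 3: [6, 34, 1, 34, 37, 68, 95]

Partitioned: [6, 34, 1, 34, 37, 68, 95]


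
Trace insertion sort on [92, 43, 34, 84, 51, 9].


Initial: [92, 43, 34, 84, 51, 9]
Insert 43: [43, 92, 34, 84, 51, 9]
Insert 34: [34, 43, 92, 84, 51, 9]
Insert 84: [34, 43, 84, 92, 51, 9]
Insert 51: [34, 43, 51, 84, 92, 9]
Insert 9: [9, 34, 43, 51, 84, 92]

Sorted: [9, 34, 43, 51, 84, 92]


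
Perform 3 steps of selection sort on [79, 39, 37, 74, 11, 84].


Initial: [79, 39, 37, 74, 11, 84]
Step 1: min=11 at 4
  Swap: [11, 39, 37, 74, 79, 84]
Step 2: min=37 at 2
  Swap: [11, 37, 39, 74, 79, 84]
Step 3: min=39 at 2
  Swap: [11, 37, 39, 74, 79, 84]

After 3 steps: [11, 37, 39, 74, 79, 84]


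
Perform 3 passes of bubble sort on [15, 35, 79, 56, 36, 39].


Initial: [15, 35, 79, 56, 36, 39]
Pass 1: [15, 35, 56, 36, 39, 79] (3 swaps)
Pass 2: [15, 35, 36, 39, 56, 79] (2 swaps)
Pass 3: [15, 35, 36, 39, 56, 79] (0 swaps)

After 3 passes: [15, 35, 36, 39, 56, 79]


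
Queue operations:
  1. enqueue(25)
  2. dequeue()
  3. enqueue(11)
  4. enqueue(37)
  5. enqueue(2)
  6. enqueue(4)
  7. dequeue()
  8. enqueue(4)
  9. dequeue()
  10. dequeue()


enqueue(25) -> [25]
dequeue()->25, []
enqueue(11) -> [11]
enqueue(37) -> [11, 37]
enqueue(2) -> [11, 37, 2]
enqueue(4) -> [11, 37, 2, 4]
dequeue()->11, [37, 2, 4]
enqueue(4) -> [37, 2, 4, 4]
dequeue()->37, [2, 4, 4]
dequeue()->2, [4, 4]

Final queue: [4, 4]


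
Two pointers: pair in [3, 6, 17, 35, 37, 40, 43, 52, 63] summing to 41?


lo=0(3)+hi=8(63)=66
lo=0(3)+hi=7(52)=55
lo=0(3)+hi=6(43)=46
lo=0(3)+hi=5(40)=43
lo=0(3)+hi=4(37)=40
lo=1(6)+hi=4(37)=43
lo=1(6)+hi=3(35)=41

Yes: 6+35=41


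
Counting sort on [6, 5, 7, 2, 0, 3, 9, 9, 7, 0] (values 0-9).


Input: [6, 5, 7, 2, 0, 3, 9, 9, 7, 0]
Counts: [2, 0, 1, 1, 0, 1, 1, 2, 0, 2]

Sorted: [0, 0, 2, 3, 5, 6, 7, 7, 9, 9]


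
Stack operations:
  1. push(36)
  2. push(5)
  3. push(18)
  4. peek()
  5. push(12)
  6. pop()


push(36) -> [36]
push(5) -> [36, 5]
push(18) -> [36, 5, 18]
peek()->18
push(12) -> [36, 5, 18, 12]
pop()->12, [36, 5, 18]

Final stack: [36, 5, 18]


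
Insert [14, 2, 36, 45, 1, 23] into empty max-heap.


Insert 14: [14]
Insert 2: [14, 2]
Insert 36: [36, 2, 14]
Insert 45: [45, 36, 14, 2]
Insert 1: [45, 36, 14, 2, 1]
Insert 23: [45, 36, 23, 2, 1, 14]

Final heap: [45, 36, 23, 2, 1, 14]


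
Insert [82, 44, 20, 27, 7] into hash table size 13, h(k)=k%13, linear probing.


Insert 82: h=4 -> slot 4
Insert 44: h=5 -> slot 5
Insert 20: h=7 -> slot 7
Insert 27: h=1 -> slot 1
Insert 7: h=7, 1 probes -> slot 8

Table: [None, 27, None, None, 82, 44, None, 20, 7, None, None, None, None]


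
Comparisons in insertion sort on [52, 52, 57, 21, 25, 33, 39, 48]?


Algorithm: insertion sort
Input: [52, 52, 57, 21, 25, 33, 39, 48]
Sorted: [21, 25, 33, 39, 48, 52, 52, 57]

21


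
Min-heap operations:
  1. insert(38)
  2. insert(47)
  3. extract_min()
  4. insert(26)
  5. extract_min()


insert(38) -> [38]
insert(47) -> [38, 47]
extract_min()->38, [47]
insert(26) -> [26, 47]
extract_min()->26, [47]

Final heap: [47]


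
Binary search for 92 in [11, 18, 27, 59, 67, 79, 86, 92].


Step 1: lo=0, hi=7, mid=3, val=59
Step 2: lo=4, hi=7, mid=5, val=79
Step 3: lo=6, hi=7, mid=6, val=86
Step 4: lo=7, hi=7, mid=7, val=92

Found at index 7


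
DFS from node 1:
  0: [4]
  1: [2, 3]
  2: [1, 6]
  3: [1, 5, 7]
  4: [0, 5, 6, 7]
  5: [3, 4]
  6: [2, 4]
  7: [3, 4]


Visit 1, push [3, 2]
Visit 2, push [6]
Visit 6, push [4]
Visit 4, push [7, 5, 0]
Visit 0, push []
Visit 5, push [3]
Visit 3, push [7]
Visit 7, push []

DFS order: [1, 2, 6, 4, 0, 5, 3, 7]


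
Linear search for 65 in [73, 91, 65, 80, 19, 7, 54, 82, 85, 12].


i=0: 73!=65
i=1: 91!=65
i=2: 65==65 found!

Found at 2, 3 comps


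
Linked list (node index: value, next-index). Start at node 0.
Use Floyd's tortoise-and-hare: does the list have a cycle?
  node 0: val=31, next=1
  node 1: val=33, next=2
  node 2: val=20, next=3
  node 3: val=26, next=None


Floyd's tortoise (slow, +1) and hare (fast, +2):
  init: slow=0, fast=0
  step 1: slow=1, fast=2
  step 2: fast 2->3->None, no cycle

Cycle: no


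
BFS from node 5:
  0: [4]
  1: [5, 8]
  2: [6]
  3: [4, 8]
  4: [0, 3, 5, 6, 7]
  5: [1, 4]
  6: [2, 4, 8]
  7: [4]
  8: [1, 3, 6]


Visit 5, enqueue [1, 4]
Visit 1, enqueue [8]
Visit 4, enqueue [0, 3, 6, 7]
Visit 8, enqueue []
Visit 0, enqueue []
Visit 3, enqueue []
Visit 6, enqueue [2]
Visit 7, enqueue []
Visit 2, enqueue []

BFS order: [5, 1, 4, 8, 0, 3, 6, 7, 2]


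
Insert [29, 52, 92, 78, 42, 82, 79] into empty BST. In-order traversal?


Insert 29: root
Insert 52: R from 29
Insert 92: R from 29 -> R from 52
Insert 78: R from 29 -> R from 52 -> L from 92
Insert 42: R from 29 -> L from 52
Insert 82: R from 29 -> R from 52 -> L from 92 -> R from 78
Insert 79: R from 29 -> R from 52 -> L from 92 -> R from 78 -> L from 82

In-order: [29, 42, 52, 78, 79, 82, 92]


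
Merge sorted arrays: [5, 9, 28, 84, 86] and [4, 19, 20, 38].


Take 4 from B
Take 5 from A
Take 9 from A
Take 19 from B
Take 20 from B
Take 28 from A
Take 38 from B

Merged: [4, 5, 9, 19, 20, 28, 38, 84, 86]


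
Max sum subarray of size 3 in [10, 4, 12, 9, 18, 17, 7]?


[0:3]: 26
[1:4]: 25
[2:5]: 39
[3:6]: 44
[4:7]: 42

Max: 44 at [3:6]


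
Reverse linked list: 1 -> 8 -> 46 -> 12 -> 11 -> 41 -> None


Step 1: curr=1, set curr.next=prev(None) | reversed so far: 1
Step 2: curr=8, set curr.next=prev(1) | reversed so far: 8 -> 1
Step 3: curr=46, set curr.next=prev(8) | reversed so far: 46 -> 8 -> 1
Step 4: curr=12, set curr.next=prev(46) | reversed so far: 12 -> 46 -> 8 -> 1
Step 5: curr=11, set curr.next=prev(12) | reversed so far: 11 -> 12 -> 46 -> 8 -> 1
Step 6: curr=41, set curr.next=prev(11) | reversed so far: 41 -> 11 -> 12 -> 46 -> 8 -> 1

41 -> 11 -> 12 -> 46 -> 8 -> 1 -> None


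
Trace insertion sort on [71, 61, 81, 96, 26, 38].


Initial: [71, 61, 81, 96, 26, 38]
Insert 61: [61, 71, 81, 96, 26, 38]
Insert 81: [61, 71, 81, 96, 26, 38]
Insert 96: [61, 71, 81, 96, 26, 38]
Insert 26: [26, 61, 71, 81, 96, 38]
Insert 38: [26, 38, 61, 71, 81, 96]

Sorted: [26, 38, 61, 71, 81, 96]


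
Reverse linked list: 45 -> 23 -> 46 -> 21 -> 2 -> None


Step 1: curr=45, set curr.next=prev(None) | reversed so far: 45
Step 2: curr=23, set curr.next=prev(45) | reversed so far: 23 -> 45
Step 3: curr=46, set curr.next=prev(23) | reversed so far: 46 -> 23 -> 45
Step 4: curr=21, set curr.next=prev(46) | reversed so far: 21 -> 46 -> 23 -> 45
Step 5: curr=2, set curr.next=prev(21) | reversed so far: 2 -> 21 -> 46 -> 23 -> 45

2 -> 21 -> 46 -> 23 -> 45 -> None


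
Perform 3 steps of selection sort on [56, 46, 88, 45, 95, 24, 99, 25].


Initial: [56, 46, 88, 45, 95, 24, 99, 25]
Step 1: min=24 at 5
  Swap: [24, 46, 88, 45, 95, 56, 99, 25]
Step 2: min=25 at 7
  Swap: [24, 25, 88, 45, 95, 56, 99, 46]
Step 3: min=45 at 3
  Swap: [24, 25, 45, 88, 95, 56, 99, 46]

After 3 steps: [24, 25, 45, 88, 95, 56, 99, 46]


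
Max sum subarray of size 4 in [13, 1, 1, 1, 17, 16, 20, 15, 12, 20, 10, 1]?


[0:4]: 16
[1:5]: 20
[2:6]: 35
[3:7]: 54
[4:8]: 68
[5:9]: 63
[6:10]: 67
[7:11]: 57
[8:12]: 43

Max: 68 at [4:8]


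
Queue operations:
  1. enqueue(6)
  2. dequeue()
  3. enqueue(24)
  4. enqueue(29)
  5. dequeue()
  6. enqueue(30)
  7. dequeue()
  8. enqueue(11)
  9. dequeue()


enqueue(6) -> [6]
dequeue()->6, []
enqueue(24) -> [24]
enqueue(29) -> [24, 29]
dequeue()->24, [29]
enqueue(30) -> [29, 30]
dequeue()->29, [30]
enqueue(11) -> [30, 11]
dequeue()->30, [11]

Final queue: [11]


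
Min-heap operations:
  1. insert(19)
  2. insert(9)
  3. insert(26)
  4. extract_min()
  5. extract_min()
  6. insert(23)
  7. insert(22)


insert(19) -> [19]
insert(9) -> [9, 19]
insert(26) -> [9, 19, 26]
extract_min()->9, [19, 26]
extract_min()->19, [26]
insert(23) -> [23, 26]
insert(22) -> [22, 26, 23]

Final heap: [22, 26, 23]


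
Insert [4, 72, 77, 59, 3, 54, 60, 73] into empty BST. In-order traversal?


Insert 4: root
Insert 72: R from 4
Insert 77: R from 4 -> R from 72
Insert 59: R from 4 -> L from 72
Insert 3: L from 4
Insert 54: R from 4 -> L from 72 -> L from 59
Insert 60: R from 4 -> L from 72 -> R from 59
Insert 73: R from 4 -> R from 72 -> L from 77

In-order: [3, 4, 54, 59, 60, 72, 73, 77]


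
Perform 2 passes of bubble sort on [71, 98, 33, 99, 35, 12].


Initial: [71, 98, 33, 99, 35, 12]
Pass 1: [71, 33, 98, 35, 12, 99] (3 swaps)
Pass 2: [33, 71, 35, 12, 98, 99] (3 swaps)

After 2 passes: [33, 71, 35, 12, 98, 99]


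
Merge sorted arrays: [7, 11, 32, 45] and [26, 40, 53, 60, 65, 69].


Take 7 from A
Take 11 from A
Take 26 from B
Take 32 from A
Take 40 from B
Take 45 from A

Merged: [7, 11, 26, 32, 40, 45, 53, 60, 65, 69]


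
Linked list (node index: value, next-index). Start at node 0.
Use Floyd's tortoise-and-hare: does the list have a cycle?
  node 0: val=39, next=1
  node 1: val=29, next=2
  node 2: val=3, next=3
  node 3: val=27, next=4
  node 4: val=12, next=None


Floyd's tortoise (slow, +1) and hare (fast, +2):
  init: slow=0, fast=0
  step 1: slow=1, fast=2
  step 2: slow=2, fast=4
  step 3: fast -> None, no cycle

Cycle: no


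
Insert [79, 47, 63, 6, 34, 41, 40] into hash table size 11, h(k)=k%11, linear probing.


Insert 79: h=2 -> slot 2
Insert 47: h=3 -> slot 3
Insert 63: h=8 -> slot 8
Insert 6: h=6 -> slot 6
Insert 34: h=1 -> slot 1
Insert 41: h=8, 1 probes -> slot 9
Insert 40: h=7 -> slot 7

Table: [None, 34, 79, 47, None, None, 6, 40, 63, 41, None]


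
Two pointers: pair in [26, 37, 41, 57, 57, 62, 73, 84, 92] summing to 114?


lo=0(26)+hi=8(92)=118
lo=0(26)+hi=7(84)=110
lo=1(37)+hi=7(84)=121
lo=1(37)+hi=6(73)=110
lo=2(41)+hi=6(73)=114

Yes: 41+73=114


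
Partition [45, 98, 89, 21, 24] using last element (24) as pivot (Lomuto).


Pivot: 24
  21 <= 24: swap -> [21, 98, 89, 45, 24]
Place pivot at 1: [21, 24, 89, 45, 98]

Partitioned: [21, 24, 89, 45, 98]


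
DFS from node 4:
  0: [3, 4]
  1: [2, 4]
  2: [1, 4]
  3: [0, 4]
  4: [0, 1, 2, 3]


Visit 4, push [3, 2, 1, 0]
Visit 0, push [3]
Visit 3, push []
Visit 1, push [2]
Visit 2, push []

DFS order: [4, 0, 3, 1, 2]


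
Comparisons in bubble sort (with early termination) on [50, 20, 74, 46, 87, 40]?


Algorithm: bubble sort (with early termination)
Input: [50, 20, 74, 46, 87, 40]
Sorted: [20, 40, 46, 50, 74, 87]

15


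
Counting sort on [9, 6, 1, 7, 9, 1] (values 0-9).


Input: [9, 6, 1, 7, 9, 1]
Counts: [0, 2, 0, 0, 0, 0, 1, 1, 0, 2]

Sorted: [1, 1, 6, 7, 9, 9]


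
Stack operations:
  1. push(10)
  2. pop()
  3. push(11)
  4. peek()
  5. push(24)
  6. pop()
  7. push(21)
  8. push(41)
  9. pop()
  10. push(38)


push(10) -> [10]
pop()->10, []
push(11) -> [11]
peek()->11
push(24) -> [11, 24]
pop()->24, [11]
push(21) -> [11, 21]
push(41) -> [11, 21, 41]
pop()->41, [11, 21]
push(38) -> [11, 21, 38]

Final stack: [11, 21, 38]


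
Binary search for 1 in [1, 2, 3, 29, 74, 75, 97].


Step 1: lo=0, hi=6, mid=3, val=29
Step 2: lo=0, hi=2, mid=1, val=2
Step 3: lo=0, hi=0, mid=0, val=1

Found at index 0


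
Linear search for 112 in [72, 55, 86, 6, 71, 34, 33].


i=0: 72!=112
i=1: 55!=112
i=2: 86!=112
i=3: 6!=112
i=4: 71!=112
i=5: 34!=112
i=6: 33!=112

Not found, 7 comps


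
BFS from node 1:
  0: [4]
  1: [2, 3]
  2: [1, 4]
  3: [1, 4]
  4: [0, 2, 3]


Visit 1, enqueue [2, 3]
Visit 2, enqueue [4]
Visit 3, enqueue []
Visit 4, enqueue [0]
Visit 0, enqueue []

BFS order: [1, 2, 3, 4, 0]


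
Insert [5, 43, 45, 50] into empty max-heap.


Insert 5: [5]
Insert 43: [43, 5]
Insert 45: [45, 5, 43]
Insert 50: [50, 45, 43, 5]

Final heap: [50, 45, 43, 5]


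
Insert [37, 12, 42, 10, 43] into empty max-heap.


Insert 37: [37]
Insert 12: [37, 12]
Insert 42: [42, 12, 37]
Insert 10: [42, 12, 37, 10]
Insert 43: [43, 42, 37, 10, 12]

Final heap: [43, 42, 37, 10, 12]


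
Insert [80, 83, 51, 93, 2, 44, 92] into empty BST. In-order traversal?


Insert 80: root
Insert 83: R from 80
Insert 51: L from 80
Insert 93: R from 80 -> R from 83
Insert 2: L from 80 -> L from 51
Insert 44: L from 80 -> L from 51 -> R from 2
Insert 92: R from 80 -> R from 83 -> L from 93

In-order: [2, 44, 51, 80, 83, 92, 93]


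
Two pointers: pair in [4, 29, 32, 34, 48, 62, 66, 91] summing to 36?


lo=0(4)+hi=7(91)=95
lo=0(4)+hi=6(66)=70
lo=0(4)+hi=5(62)=66
lo=0(4)+hi=4(48)=52
lo=0(4)+hi=3(34)=38
lo=0(4)+hi=2(32)=36

Yes: 4+32=36


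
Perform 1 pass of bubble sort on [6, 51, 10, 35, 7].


Initial: [6, 51, 10, 35, 7]
Pass 1: [6, 10, 35, 7, 51] (3 swaps)

After 1 pass: [6, 10, 35, 7, 51]


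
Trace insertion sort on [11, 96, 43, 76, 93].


Initial: [11, 96, 43, 76, 93]
Insert 96: [11, 96, 43, 76, 93]
Insert 43: [11, 43, 96, 76, 93]
Insert 76: [11, 43, 76, 96, 93]
Insert 93: [11, 43, 76, 93, 96]

Sorted: [11, 43, 76, 93, 96]


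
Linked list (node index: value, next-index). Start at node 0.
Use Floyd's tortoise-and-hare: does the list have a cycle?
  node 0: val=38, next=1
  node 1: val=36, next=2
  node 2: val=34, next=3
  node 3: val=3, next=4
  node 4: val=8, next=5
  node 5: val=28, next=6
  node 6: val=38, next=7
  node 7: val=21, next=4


Floyd's tortoise (slow, +1) and hare (fast, +2):
  init: slow=0, fast=0
  step 1: slow=1, fast=2
  step 2: slow=2, fast=4
  step 3: slow=3, fast=6
  step 4: slow=4, fast=4
  slow == fast at node 4: cycle detected

Cycle: yes


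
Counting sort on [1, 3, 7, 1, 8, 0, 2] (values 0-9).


Input: [1, 3, 7, 1, 8, 0, 2]
Counts: [1, 2, 1, 1, 0, 0, 0, 1, 1, 0]

Sorted: [0, 1, 1, 2, 3, 7, 8]


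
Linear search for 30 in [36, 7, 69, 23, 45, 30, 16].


i=0: 36!=30
i=1: 7!=30
i=2: 69!=30
i=3: 23!=30
i=4: 45!=30
i=5: 30==30 found!

Found at 5, 6 comps


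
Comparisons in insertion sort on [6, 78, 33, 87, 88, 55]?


Algorithm: insertion sort
Input: [6, 78, 33, 87, 88, 55]
Sorted: [6, 33, 55, 78, 87, 88]

9


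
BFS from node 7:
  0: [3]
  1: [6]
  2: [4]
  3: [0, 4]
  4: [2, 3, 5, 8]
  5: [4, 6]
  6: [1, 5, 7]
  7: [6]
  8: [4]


Visit 7, enqueue [6]
Visit 6, enqueue [1, 5]
Visit 1, enqueue []
Visit 5, enqueue [4]
Visit 4, enqueue [2, 3, 8]
Visit 2, enqueue []
Visit 3, enqueue [0]
Visit 8, enqueue []
Visit 0, enqueue []

BFS order: [7, 6, 1, 5, 4, 2, 3, 8, 0]


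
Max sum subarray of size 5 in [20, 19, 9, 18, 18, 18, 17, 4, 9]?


[0:5]: 84
[1:6]: 82
[2:7]: 80
[3:8]: 75
[4:9]: 66

Max: 84 at [0:5]


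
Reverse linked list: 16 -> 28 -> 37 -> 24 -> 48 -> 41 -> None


Step 1: curr=16, set curr.next=prev(None) | reversed so far: 16
Step 2: curr=28, set curr.next=prev(16) | reversed so far: 28 -> 16
Step 3: curr=37, set curr.next=prev(28) | reversed so far: 37 -> 28 -> 16
Step 4: curr=24, set curr.next=prev(37) | reversed so far: 24 -> 37 -> 28 -> 16
Step 5: curr=48, set curr.next=prev(24) | reversed so far: 48 -> 24 -> 37 -> 28 -> 16
Step 6: curr=41, set curr.next=prev(48) | reversed so far: 41 -> 48 -> 24 -> 37 -> 28 -> 16

41 -> 48 -> 24 -> 37 -> 28 -> 16 -> None


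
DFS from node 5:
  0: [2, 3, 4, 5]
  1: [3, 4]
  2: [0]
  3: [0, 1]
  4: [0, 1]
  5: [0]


Visit 5, push [0]
Visit 0, push [4, 3, 2]
Visit 2, push []
Visit 3, push [1]
Visit 1, push [4]
Visit 4, push []

DFS order: [5, 0, 2, 3, 1, 4]


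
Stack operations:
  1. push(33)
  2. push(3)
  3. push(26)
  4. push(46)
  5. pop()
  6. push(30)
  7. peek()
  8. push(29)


push(33) -> [33]
push(3) -> [33, 3]
push(26) -> [33, 3, 26]
push(46) -> [33, 3, 26, 46]
pop()->46, [33, 3, 26]
push(30) -> [33, 3, 26, 30]
peek()->30
push(29) -> [33, 3, 26, 30, 29]

Final stack: [33, 3, 26, 30, 29]


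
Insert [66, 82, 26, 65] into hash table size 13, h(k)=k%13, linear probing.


Insert 66: h=1 -> slot 1
Insert 82: h=4 -> slot 4
Insert 26: h=0 -> slot 0
Insert 65: h=0, 2 probes -> slot 2

Table: [26, 66, 65, None, 82, None, None, None, None, None, None, None, None]


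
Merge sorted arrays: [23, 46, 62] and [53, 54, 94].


Take 23 from A
Take 46 from A
Take 53 from B
Take 54 from B
Take 62 from A

Merged: [23, 46, 53, 54, 62, 94]


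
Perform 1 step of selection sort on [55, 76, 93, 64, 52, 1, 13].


Initial: [55, 76, 93, 64, 52, 1, 13]
Step 1: min=1 at 5
  Swap: [1, 76, 93, 64, 52, 55, 13]

After 1 step: [1, 76, 93, 64, 52, 55, 13]


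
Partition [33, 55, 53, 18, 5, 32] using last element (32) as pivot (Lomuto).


Pivot: 32
  18 <= 32: swap -> [18, 55, 53, 33, 5, 32]
  5 <= 32: swap -> [18, 5, 53, 33, 55, 32]
Place pivot at 2: [18, 5, 32, 33, 55, 53]

Partitioned: [18, 5, 32, 33, 55, 53]


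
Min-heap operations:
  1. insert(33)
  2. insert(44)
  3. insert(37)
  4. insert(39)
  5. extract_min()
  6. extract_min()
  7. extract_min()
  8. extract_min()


insert(33) -> [33]
insert(44) -> [33, 44]
insert(37) -> [33, 44, 37]
insert(39) -> [33, 39, 37, 44]
extract_min()->33, [37, 39, 44]
extract_min()->37, [39, 44]
extract_min()->39, [44]
extract_min()->44, []

Final heap: []


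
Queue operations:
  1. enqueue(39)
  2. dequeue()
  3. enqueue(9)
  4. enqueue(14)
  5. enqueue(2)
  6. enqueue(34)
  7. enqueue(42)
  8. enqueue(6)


enqueue(39) -> [39]
dequeue()->39, []
enqueue(9) -> [9]
enqueue(14) -> [9, 14]
enqueue(2) -> [9, 14, 2]
enqueue(34) -> [9, 14, 2, 34]
enqueue(42) -> [9, 14, 2, 34, 42]
enqueue(6) -> [9, 14, 2, 34, 42, 6]

Final queue: [9, 14, 2, 34, 42, 6]


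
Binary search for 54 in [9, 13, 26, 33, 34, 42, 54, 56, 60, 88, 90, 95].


Step 1: lo=0, hi=11, mid=5, val=42
Step 2: lo=6, hi=11, mid=8, val=60
Step 3: lo=6, hi=7, mid=6, val=54

Found at index 6


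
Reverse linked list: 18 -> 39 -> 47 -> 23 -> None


Step 1: curr=18, set curr.next=prev(None) | reversed so far: 18
Step 2: curr=39, set curr.next=prev(18) | reversed so far: 39 -> 18
Step 3: curr=47, set curr.next=prev(39) | reversed so far: 47 -> 39 -> 18
Step 4: curr=23, set curr.next=prev(47) | reversed so far: 23 -> 47 -> 39 -> 18

23 -> 47 -> 39 -> 18 -> None


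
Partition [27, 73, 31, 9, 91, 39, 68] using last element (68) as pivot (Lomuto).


Pivot: 68
  27 <= 68: advance i (no swap)
  31 <= 68: swap -> [27, 31, 73, 9, 91, 39, 68]
  9 <= 68: swap -> [27, 31, 9, 73, 91, 39, 68]
  39 <= 68: swap -> [27, 31, 9, 39, 91, 73, 68]
Place pivot at 4: [27, 31, 9, 39, 68, 73, 91]

Partitioned: [27, 31, 9, 39, 68, 73, 91]


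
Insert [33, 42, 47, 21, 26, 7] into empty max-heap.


Insert 33: [33]
Insert 42: [42, 33]
Insert 47: [47, 33, 42]
Insert 21: [47, 33, 42, 21]
Insert 26: [47, 33, 42, 21, 26]
Insert 7: [47, 33, 42, 21, 26, 7]

Final heap: [47, 33, 42, 21, 26, 7]


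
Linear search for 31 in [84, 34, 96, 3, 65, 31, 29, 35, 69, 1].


i=0: 84!=31
i=1: 34!=31
i=2: 96!=31
i=3: 3!=31
i=4: 65!=31
i=5: 31==31 found!

Found at 5, 6 comps


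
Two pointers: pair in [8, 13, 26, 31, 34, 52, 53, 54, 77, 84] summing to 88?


lo=0(8)+hi=9(84)=92
lo=0(8)+hi=8(77)=85
lo=1(13)+hi=8(77)=90
lo=1(13)+hi=7(54)=67
lo=2(26)+hi=7(54)=80
lo=3(31)+hi=7(54)=85
lo=4(34)+hi=7(54)=88

Yes: 34+54=88


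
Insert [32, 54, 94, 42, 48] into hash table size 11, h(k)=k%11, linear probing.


Insert 32: h=10 -> slot 10
Insert 54: h=10, 1 probes -> slot 0
Insert 94: h=6 -> slot 6
Insert 42: h=9 -> slot 9
Insert 48: h=4 -> slot 4

Table: [54, None, None, None, 48, None, 94, None, None, 42, 32]


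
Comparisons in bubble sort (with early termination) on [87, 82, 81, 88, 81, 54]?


Algorithm: bubble sort (with early termination)
Input: [87, 82, 81, 88, 81, 54]
Sorted: [54, 81, 81, 82, 87, 88]

15


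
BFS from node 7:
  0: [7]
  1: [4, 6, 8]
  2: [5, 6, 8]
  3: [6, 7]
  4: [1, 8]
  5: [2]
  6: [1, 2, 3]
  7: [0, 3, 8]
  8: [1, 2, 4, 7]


Visit 7, enqueue [0, 3, 8]
Visit 0, enqueue []
Visit 3, enqueue [6]
Visit 8, enqueue [1, 2, 4]
Visit 6, enqueue []
Visit 1, enqueue []
Visit 2, enqueue [5]
Visit 4, enqueue []
Visit 5, enqueue []

BFS order: [7, 0, 3, 8, 6, 1, 2, 4, 5]
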